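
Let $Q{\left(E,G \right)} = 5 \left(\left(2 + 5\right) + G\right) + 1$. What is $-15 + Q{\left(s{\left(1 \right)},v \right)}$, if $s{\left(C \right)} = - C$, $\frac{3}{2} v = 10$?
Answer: $\frac{163}{3} \approx 54.333$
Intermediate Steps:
$v = \frac{20}{3}$ ($v = \frac{2}{3} \cdot 10 = \frac{20}{3} \approx 6.6667$)
$Q{\left(E,G \right)} = 36 + 5 G$ ($Q{\left(E,G \right)} = 5 \left(7 + G\right) + 1 = \left(35 + 5 G\right) + 1 = 36 + 5 G$)
$-15 + Q{\left(s{\left(1 \right)},v \right)} = -15 + \left(36 + 5 \cdot \frac{20}{3}\right) = -15 + \left(36 + \frac{100}{3}\right) = -15 + \frac{208}{3} = \frac{163}{3}$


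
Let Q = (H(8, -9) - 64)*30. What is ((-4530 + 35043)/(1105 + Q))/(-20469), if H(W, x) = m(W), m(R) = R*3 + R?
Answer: -10171/989335 ≈ -0.010281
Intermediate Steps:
m(R) = 4*R (m(R) = 3*R + R = 4*R)
H(W, x) = 4*W
Q = -960 (Q = (4*8 - 64)*30 = (32 - 64)*30 = -32*30 = -960)
((-4530 + 35043)/(1105 + Q))/(-20469) = ((-4530 + 35043)/(1105 - 960))/(-20469) = (30513/145)*(-1/20469) = -10171/989335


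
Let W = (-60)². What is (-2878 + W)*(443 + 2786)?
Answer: 2331338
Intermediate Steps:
W = 3600
(-2878 + W)*(443 + 2786) = (-2878 + 3600)*(443 + 2786) = 722*3229 = 2331338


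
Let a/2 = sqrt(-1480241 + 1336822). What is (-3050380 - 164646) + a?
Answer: -3215026 + 2*I*sqrt(143419) ≈ -3.215e+6 + 757.41*I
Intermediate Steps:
a = 2*I*sqrt(143419) (a = 2*sqrt(-1480241 + 1336822) = 2*sqrt(-143419) = 2*(I*sqrt(143419)) = 2*I*sqrt(143419) ≈ 757.41*I)
(-3050380 - 164646) + a = (-3050380 - 164646) + 2*I*sqrt(143419) = -3215026 + 2*I*sqrt(143419)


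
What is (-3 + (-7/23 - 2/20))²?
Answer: 613089/52900 ≈ 11.590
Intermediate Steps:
(-3 + (-7/23 - 2/20))² = (-3 + (-7*1/23 - 2*1/20))² = (-3 + (-7/23 - ⅒))² = (-3 - 93/230)² = (-783/230)² = 613089/52900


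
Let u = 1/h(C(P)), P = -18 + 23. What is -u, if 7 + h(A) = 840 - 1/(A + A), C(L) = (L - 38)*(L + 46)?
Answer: -3366/2803879 ≈ -0.0012005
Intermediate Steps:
P = 5
C(L) = (-38 + L)*(46 + L)
h(A) = 833 - 1/(2*A) (h(A) = -7 + (840 - 1/(A + A)) = -7 + (840 - 1/(2*A)) = 833 - 1/(2*A))
u = 3366/2803879 (u = 1/(833 - 1/(2*(-1748 + 5² + 8*5))) = 1/(833 - 1/(2*(-1748 + 25 + 40))) = 1/(833 - ½/(-1683)) = 1/(833 - ½*(-1/1683)) = 1/(833 + 1/3366) = 1/(2803879/3366) = 3366/2803879 ≈ 0.0012005)
-u = -1*3366/2803879 = -3366/2803879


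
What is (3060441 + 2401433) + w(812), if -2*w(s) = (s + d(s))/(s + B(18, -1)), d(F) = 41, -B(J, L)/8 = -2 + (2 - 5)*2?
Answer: 9569202395/1752 ≈ 5.4619e+6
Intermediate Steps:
B(J, L) = 64 (B(J, L) = -8*(-2 + (2 - 5)*2) = -8*(-2 - 3*2) = -8*(-2 - 6) = -8*(-8) = 64)
w(s) = -(41 + s)/(2*(64 + s)) (w(s) = -(s + 41)/(2*(s + 64)) = -(41 + s)/(2*(64 + s)))
(3060441 + 2401433) + w(812) = (3060441 + 2401433) + (-41 - 1*812)/(2*(64 + 812)) = 5461874 + (½)*(-41 - 812)/876 = 5461874 + (½)*(1/876)*(-853) = 5461874 - 853/1752 = 9569202395/1752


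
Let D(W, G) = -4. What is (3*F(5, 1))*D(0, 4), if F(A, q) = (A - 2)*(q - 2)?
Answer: 36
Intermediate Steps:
F(A, q) = (-2 + A)*(-2 + q)
(3*F(5, 1))*D(0, 4) = (3*(4 - 2*5 - 2*1 + 5*1))*(-4) = (3*(4 - 10 - 2 + 5))*(-4) = (3*(-3))*(-4) = -9*(-4) = 36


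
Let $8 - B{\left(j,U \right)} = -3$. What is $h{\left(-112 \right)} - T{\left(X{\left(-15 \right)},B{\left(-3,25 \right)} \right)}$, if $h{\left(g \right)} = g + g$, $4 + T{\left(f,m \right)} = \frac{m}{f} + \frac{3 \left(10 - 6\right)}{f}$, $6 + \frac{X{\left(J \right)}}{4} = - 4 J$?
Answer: $- \frac{47543}{216} \approx -220.11$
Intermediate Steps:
$B{\left(j,U \right)} = 11$ ($B{\left(j,U \right)} = 8 - -3 = 8 + 3 = 11$)
$X{\left(J \right)} = -24 - 16 J$ ($X{\left(J \right)} = -24 + 4 \left(- 4 J\right) = -24 - 16 J$)
$T{\left(f,m \right)} = -4 + \frac{12}{f} + \frac{m}{f}$ ($T{\left(f,m \right)} = -4 + \left(\frac{m}{f} + \frac{3 \left(10 - 6\right)}{f}\right) = -4 + \left(\frac{m}{f} + \frac{3 \cdot 4}{f}\right) = -4 + \left(\frac{m}{f} + \frac{12}{f}\right) = -4 + \left(\frac{12}{f} + \frac{m}{f}\right) = -4 + \frac{12}{f} + \frac{m}{f}$)
$h{\left(g \right)} = 2 g$
$h{\left(-112 \right)} - T{\left(X{\left(-15 \right)},B{\left(-3,25 \right)} \right)} = 2 \left(-112\right) - \frac{12 + 11 - 4 \left(-24 - -240\right)}{-24 - -240} = -224 - \frac{12 + 11 - 4 \left(-24 + 240\right)}{-24 + 240} = -224 - \frac{12 + 11 - 864}{216} = -224 - \frac{1}{216} \left(-841\right) = -224 - - \frac{841}{216} = -224 + \frac{841}{216} = - \frac{47543}{216}$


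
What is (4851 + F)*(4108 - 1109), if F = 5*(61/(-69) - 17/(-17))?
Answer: 1003942241/69 ≈ 1.4550e+7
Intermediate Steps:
F = 40/69 (F = 5*(61*(-1/69) - 17*(-1/17)) = 5*(-61/69 + 1) = 5*(8/69) = 40/69 ≈ 0.57971)
(4851 + F)*(4108 - 1109) = (4851 + 40/69)*(4108 - 1109) = (334759/69)*2999 = 1003942241/69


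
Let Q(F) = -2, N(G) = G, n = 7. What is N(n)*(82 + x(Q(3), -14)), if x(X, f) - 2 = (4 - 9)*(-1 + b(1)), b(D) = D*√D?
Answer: 588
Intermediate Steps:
b(D) = D^(3/2)
x(X, f) = 2 (x(X, f) = 2 + (4 - 9)*(-1 + 1^(3/2)) = 2 - 5*(-1 + 1) = 2 - 5*0 = 2 + 0 = 2)
N(n)*(82 + x(Q(3), -14)) = 7*(82 + 2) = 7*84 = 588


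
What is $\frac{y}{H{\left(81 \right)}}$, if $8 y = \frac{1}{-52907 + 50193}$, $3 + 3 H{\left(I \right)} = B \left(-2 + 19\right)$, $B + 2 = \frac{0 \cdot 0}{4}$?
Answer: $\frac{3}{803344} \approx 3.7344 \cdot 10^{-6}$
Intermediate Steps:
$B = -2$ ($B = -2 + \frac{0 \cdot 0}{4} = -2 + 0 \cdot \frac{1}{4} = -2 + 0 = -2$)
$H{\left(I \right)} = - \frac{37}{3}$ ($H{\left(I \right)} = -1 + \frac{\left(-2\right) \left(-2 + 19\right)}{3} = -1 + \frac{\left(-2\right) 17}{3} = -1 + \frac{1}{3} \left(-34\right) = -1 - \frac{34}{3} = - \frac{37}{3}$)
$y = - \frac{1}{21712}$ ($y = \frac{1}{8 \left(-52907 + 50193\right)} = \frac{1}{8 \left(-2714\right)} = \frac{1}{8} \left(- \frac{1}{2714}\right) = - \frac{1}{21712} \approx -4.6057 \cdot 10^{-5}$)
$\frac{y}{H{\left(81 \right)}} = - \frac{1}{21712 \left(- \frac{37}{3}\right)} = \left(- \frac{1}{21712}\right) \left(- \frac{3}{37}\right) = \frac{3}{803344}$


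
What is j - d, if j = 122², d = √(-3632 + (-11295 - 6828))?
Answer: 14884 - I*√21755 ≈ 14884.0 - 147.5*I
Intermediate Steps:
d = I*√21755 (d = √(-3632 - 18123) = √(-21755) = I*√21755 ≈ 147.5*I)
j = 14884
j - d = 14884 - I*√21755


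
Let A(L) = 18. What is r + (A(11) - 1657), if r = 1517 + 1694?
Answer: 1572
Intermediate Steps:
r = 3211
r + (A(11) - 1657) = 3211 + (18 - 1657) = 3211 - 1639 = 1572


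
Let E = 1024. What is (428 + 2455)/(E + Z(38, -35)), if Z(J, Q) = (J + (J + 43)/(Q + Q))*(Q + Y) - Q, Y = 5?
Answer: -6727/108 ≈ -62.287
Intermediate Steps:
Z(J, Q) = -Q + (5 + Q)*(J + (43 + J)/(2*Q)) (Z(J, Q) = (J + (J + 43)/(Q + Q))*(Q + 5) - Q = (J + (43 + J)/((2*Q)))*(5 + Q) - Q = (J + (43 + J)*(1/(2*Q)))*(5 + Q) - Q = (J + (43 + J)/(2*Q))*(5 + Q) - Q = (5 + Q)*(J + (43 + J)/(2*Q)) - Q = -Q + (5 + Q)*(J + (43 + J)/(2*Q)))
(428 + 2455)/(E + Z(38, -35)) = (428 + 2455)/(1024 + (1/2)*(215 + 5*38 - 35*(43 - 2*(-35) + 11*38 + 2*38*(-35)))/(-35)) = 2883/(1024 + (1/2)*(-1/35)*(215 + 190 - 35*(43 + 70 + 418 - 2660))) = 2883/(1024 + (1/2)*(-1/35)*(215 + 190 - 35*(-2129))) = 2883/(1024 + (1/2)*(-1/35)*(215 + 190 + 74515)) = 2883/(1024 + (1/2)*(-1/35)*74920) = 2883/(1024 - 7492/7) = 2883/(-324/7) = 2883*(-7/324) = -6727/108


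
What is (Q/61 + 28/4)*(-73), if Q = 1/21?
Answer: -654664/1281 ≈ -511.06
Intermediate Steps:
Q = 1/21 ≈ 0.047619
(Q/61 + 28/4)*(-73) = ((1/21)/61 + 28/4)*(-73) = ((1/21)*(1/61) + 28*(1/4))*(-73) = (1/1281 + 7)*(-73) = (8968/1281)*(-73) = -654664/1281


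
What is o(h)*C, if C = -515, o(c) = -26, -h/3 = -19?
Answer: 13390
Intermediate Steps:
h = 57 (h = -3*(-19) = 57)
o(h)*C = -26*(-515) = 13390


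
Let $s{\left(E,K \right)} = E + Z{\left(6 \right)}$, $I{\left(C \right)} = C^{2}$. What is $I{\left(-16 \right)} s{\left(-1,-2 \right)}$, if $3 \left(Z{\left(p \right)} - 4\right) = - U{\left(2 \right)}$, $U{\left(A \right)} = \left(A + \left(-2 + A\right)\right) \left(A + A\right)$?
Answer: $\frac{256}{3} \approx 85.333$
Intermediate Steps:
$U{\left(A \right)} = 2 A \left(-2 + 2 A\right)$ ($U{\left(A \right)} = \left(-2 + 2 A\right) 2 A = 2 A \left(-2 + 2 A\right)$)
$Z{\left(p \right)} = \frac{4}{3}$ ($Z{\left(p \right)} = 4 + \frac{\left(-1\right) 4 \cdot 2 \left(-1 + 2\right)}{3} = 4 + \frac{\left(-1\right) 4 \cdot 2 \cdot 1}{3} = 4 + \frac{\left(-1\right) 8}{3} = 4 + \frac{1}{3} \left(-8\right) = 4 - \frac{8}{3} = \frac{4}{3}$)
$s{\left(E,K \right)} = \frac{4}{3} + E$ ($s{\left(E,K \right)} = E + \frac{4}{3} = \frac{4}{3} + E$)
$I{\left(-16 \right)} s{\left(-1,-2 \right)} = \left(-16\right)^{2} \left(\frac{4}{3} - 1\right) = 256 \cdot \frac{1}{3} = \frac{256}{3}$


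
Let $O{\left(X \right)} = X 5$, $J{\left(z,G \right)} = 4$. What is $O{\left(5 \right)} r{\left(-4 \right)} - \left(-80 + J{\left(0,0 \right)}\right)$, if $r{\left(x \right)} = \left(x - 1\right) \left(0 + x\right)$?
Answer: $576$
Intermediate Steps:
$O{\left(X \right)} = 5 X$
$r{\left(x \right)} = x \left(-1 + x\right)$ ($r{\left(x \right)} = \left(-1 + x\right) x = x \left(-1 + x\right)$)
$O{\left(5 \right)} r{\left(-4 \right)} - \left(-80 + J{\left(0,0 \right)}\right) = 5 \cdot 5 \left(- 4 \left(-1 - 4\right)\right) + \left(80 - 4\right) = 25 \left(\left(-4\right) \left(-5\right)\right) + \left(80 - 4\right) = 25 \cdot 20 + 76 = 500 + 76 = 576$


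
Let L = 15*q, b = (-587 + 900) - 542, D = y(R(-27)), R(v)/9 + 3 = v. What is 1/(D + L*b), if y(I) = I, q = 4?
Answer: -1/14010 ≈ -7.1378e-5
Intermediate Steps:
R(v) = -27 + 9*v
D = -270 (D = -27 + 9*(-27) = -27 - 243 = -270)
b = -229 (b = 313 - 542 = -229)
L = 60 (L = 15*4 = 60)
1/(D + L*b) = 1/(-270 + 60*(-229)) = 1/(-270 - 13740) = 1/(-14010) = -1/14010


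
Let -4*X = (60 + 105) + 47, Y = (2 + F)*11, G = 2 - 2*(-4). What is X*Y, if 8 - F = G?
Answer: 0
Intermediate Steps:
G = 10 (G = 2 + 8 = 10)
F = -2 (F = 8 - 1*10 = 8 - 10 = -2)
Y = 0 (Y = (2 - 2)*11 = 0*11 = 0)
X = -53 (X = -((60 + 105) + 47)/4 = -(165 + 47)/4 = -¼*212 = -53)
X*Y = -53*0 = 0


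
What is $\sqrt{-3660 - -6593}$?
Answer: $\sqrt{2933} \approx 54.157$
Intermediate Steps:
$\sqrt{-3660 - -6593} = \sqrt{-3660 + 6593} = \sqrt{2933}$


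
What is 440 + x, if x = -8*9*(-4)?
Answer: 728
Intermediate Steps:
x = 288 (x = -72*(-4) = 288)
440 + x = 440 + 288 = 728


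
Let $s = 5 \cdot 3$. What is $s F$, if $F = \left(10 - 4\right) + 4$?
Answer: $150$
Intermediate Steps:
$s = 15$
$F = 10$ ($F = 6 + 4 = 10$)
$s F = 15 \cdot 10 = 150$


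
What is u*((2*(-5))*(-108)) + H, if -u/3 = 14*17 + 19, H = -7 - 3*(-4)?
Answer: -832675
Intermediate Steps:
H = 5 (H = -7 + 12 = 5)
u = -771 (u = -3*(14*17 + 19) = -3*(238 + 19) = -3*257 = -771)
u*((2*(-5))*(-108)) + H = -771*2*(-5)*(-108) + 5 = -(-7710)*(-108) + 5 = -771*1080 + 5 = -832680 + 5 = -832675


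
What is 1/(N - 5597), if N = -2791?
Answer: -1/8388 ≈ -0.00011922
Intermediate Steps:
1/(N - 5597) = 1/(-2791 - 5597) = 1/(-8388) = -1/8388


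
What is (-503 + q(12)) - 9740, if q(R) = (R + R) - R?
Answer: -10231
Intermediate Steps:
q(R) = R (q(R) = 2*R - R = R)
(-503 + q(12)) - 9740 = (-503 + 12) - 9740 = -491 - 9740 = -10231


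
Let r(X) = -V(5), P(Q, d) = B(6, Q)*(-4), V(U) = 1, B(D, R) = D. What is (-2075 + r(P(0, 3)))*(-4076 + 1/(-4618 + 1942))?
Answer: 1886976221/223 ≈ 8.4618e+6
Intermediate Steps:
P(Q, d) = -24 (P(Q, d) = 6*(-4) = -24)
r(X) = -1 (r(X) = -1*1 = -1)
(-2075 + r(P(0, 3)))*(-4076 + 1/(-4618 + 1942)) = (-2075 - 1)*(-4076 + 1/(-4618 + 1942)) = -2076*(-4076 + 1/(-2676)) = -2076*(-4076 - 1/2676) = -2076*(-10907377/2676) = 1886976221/223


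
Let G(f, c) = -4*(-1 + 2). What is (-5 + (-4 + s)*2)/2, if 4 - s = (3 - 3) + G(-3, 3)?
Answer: 3/2 ≈ 1.5000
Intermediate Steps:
G(f, c) = -4 (G(f, c) = -4*1 = -4)
s = 8 (s = 4 - ((3 - 3) - 4) = 4 - (0 - 4) = 4 - 1*(-4) = 4 + 4 = 8)
(-5 + (-4 + s)*2)/2 = (-5 + (-4 + 8)*2)/2 = (-5 + 4*2)/2 = (-5 + 8)/2 = (½)*3 = 3/2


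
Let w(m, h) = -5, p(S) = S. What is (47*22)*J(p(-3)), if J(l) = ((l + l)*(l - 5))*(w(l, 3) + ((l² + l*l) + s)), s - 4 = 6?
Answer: 1141536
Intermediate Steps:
s = 10 (s = 4 + 6 = 10)
J(l) = 2*l*(-5 + l)*(5 + 2*l²) (J(l) = ((l + l)*(l - 5))*(-5 + ((l² + l*l) + 10)) = ((2*l)*(-5 + l))*(-5 + ((l² + l²) + 10)) = (2*l*(-5 + l))*(-5 + (2*l² + 10)) = (2*l*(-5 + l))*(-5 + (10 + 2*l²)) = (2*l*(-5 + l))*(5 + 2*l²) = 2*l*(-5 + l)*(5 + 2*l²))
(47*22)*J(p(-3)) = (47*22)*(2*(-3)*(-25 - 10*(-3)² + 2*(-3)³ + 5*(-3))) = 1034*(2*(-3)*(-25 - 10*9 + 2*(-27) - 15)) = 1034*(2*(-3)*(-25 - 90 - 54 - 15)) = 1034*(2*(-3)*(-184)) = 1034*1104 = 1141536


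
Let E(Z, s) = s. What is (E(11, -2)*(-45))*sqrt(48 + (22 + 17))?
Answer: 90*sqrt(87) ≈ 839.46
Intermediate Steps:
(E(11, -2)*(-45))*sqrt(48 + (22 + 17)) = (-2*(-45))*sqrt(48 + (22 + 17)) = 90*sqrt(48 + 39) = 90*sqrt(87)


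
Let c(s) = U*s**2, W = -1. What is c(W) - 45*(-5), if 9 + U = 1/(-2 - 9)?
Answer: 2375/11 ≈ 215.91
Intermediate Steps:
U = -100/11 (U = -9 + 1/(-2 - 9) = -9 + 1/(-11) = -9 - 1/11 = -100/11 ≈ -9.0909)
c(s) = -100*s**2/11
c(W) - 45*(-5) = -100/11*(-1)**2 - 45*(-5) = -100/11*1 + 225 = -100/11 + 225 = 2375/11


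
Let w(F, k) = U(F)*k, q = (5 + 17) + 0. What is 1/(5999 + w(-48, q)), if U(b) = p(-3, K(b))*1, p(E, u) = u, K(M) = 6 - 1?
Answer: 1/6109 ≈ 0.00016369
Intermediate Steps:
K(M) = 5
U(b) = 5 (U(b) = 5*1 = 5)
q = 22 (q = 22 + 0 = 22)
w(F, k) = 5*k
1/(5999 + w(-48, q)) = 1/(5999 + 5*22) = 1/(5999 + 110) = 1/6109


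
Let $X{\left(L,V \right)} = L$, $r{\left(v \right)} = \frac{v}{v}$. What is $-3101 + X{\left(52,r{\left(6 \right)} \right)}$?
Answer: $-3049$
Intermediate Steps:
$r{\left(v \right)} = 1$
$-3101 + X{\left(52,r{\left(6 \right)} \right)} = -3101 + 52 = -3049$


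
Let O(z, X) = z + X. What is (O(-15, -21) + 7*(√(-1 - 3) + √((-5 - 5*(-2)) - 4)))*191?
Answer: -5539 + 2674*I ≈ -5539.0 + 2674.0*I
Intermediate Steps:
O(z, X) = X + z
(O(-15, -21) + 7*(√(-1 - 3) + √((-5 - 5*(-2)) - 4)))*191 = ((-21 - 15) + 7*(√(-1 - 3) + √((-5 - 5*(-2)) - 4)))*191 = (-36 + 7*(√(-4) + √((-5 + 10) - 4)))*191 = (-36 + 7*(2*I + √(5 - 4)))*191 = (-36 + 7*(2*I + √1))*191 = (-36 + 7*(2*I + 1))*191 = (-36 + 7*(1 + 2*I))*191 = (-36 + (7 + 14*I))*191 = (-29 + 14*I)*191 = -5539 + 2674*I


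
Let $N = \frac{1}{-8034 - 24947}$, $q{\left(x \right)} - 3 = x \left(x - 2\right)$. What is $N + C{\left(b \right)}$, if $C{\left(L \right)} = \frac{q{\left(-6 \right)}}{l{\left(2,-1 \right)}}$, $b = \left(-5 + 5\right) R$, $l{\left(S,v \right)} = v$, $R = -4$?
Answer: $- \frac{1682032}{32981} \approx -51.0$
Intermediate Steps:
$q{\left(x \right)} = 3 + x \left(-2 + x\right)$ ($q{\left(x \right)} = 3 + x \left(x - 2\right) = 3 + x \left(-2 + x\right)$)
$b = 0$ ($b = \left(-5 + 5\right) \left(-4\right) = 0 \left(-4\right) = 0$)
$C{\left(L \right)} = -51$ ($C{\left(L \right)} = \frac{3 + \left(-6\right)^{2} - -12}{-1} = \left(3 + 36 + 12\right) \left(-1\right) = 51 \left(-1\right) = -51$)
$N = - \frac{1}{32981}$ ($N = \frac{1}{-32981} = - \frac{1}{32981} \approx -3.032 \cdot 10^{-5}$)
$N + C{\left(b \right)} = - \frac{1}{32981} - 51 = - \frac{1682032}{32981}$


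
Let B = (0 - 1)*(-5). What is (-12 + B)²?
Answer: 49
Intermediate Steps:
B = 5 (B = -1*(-5) = 5)
(-12 + B)² = (-12 + 5)² = (-7)² = 49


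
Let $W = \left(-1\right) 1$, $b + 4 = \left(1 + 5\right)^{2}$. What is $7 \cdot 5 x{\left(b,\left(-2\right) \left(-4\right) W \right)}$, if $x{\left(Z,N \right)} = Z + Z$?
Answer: $2240$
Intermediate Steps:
$b = 32$ ($b = -4 + \left(1 + 5\right)^{2} = -4 + 6^{2} = -4 + 36 = 32$)
$W = -1$
$x{\left(Z,N \right)} = 2 Z$
$7 \cdot 5 x{\left(b,\left(-2\right) \left(-4\right) W \right)} = 7 \cdot 5 \cdot 2 \cdot 32 = 35 \cdot 64 = 2240$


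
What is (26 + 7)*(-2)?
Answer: -66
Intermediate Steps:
(26 + 7)*(-2) = 33*(-2) = -66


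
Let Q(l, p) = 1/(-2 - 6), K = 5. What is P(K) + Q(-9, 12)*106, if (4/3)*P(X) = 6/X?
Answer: -247/20 ≈ -12.350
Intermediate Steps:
P(X) = 9/(2*X) (P(X) = 3*(6/X)/4 = 9/(2*X))
Q(l, p) = -⅛ (Q(l, p) = 1/(-8) = -⅛)
P(K) + Q(-9, 12)*106 = (9/2)/5 - ⅛*106 = (9/2)*(⅕) - 53/4 = 9/10 - 53/4 = -247/20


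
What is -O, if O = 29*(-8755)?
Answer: 253895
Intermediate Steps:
O = -253895
-O = -1*(-253895) = 253895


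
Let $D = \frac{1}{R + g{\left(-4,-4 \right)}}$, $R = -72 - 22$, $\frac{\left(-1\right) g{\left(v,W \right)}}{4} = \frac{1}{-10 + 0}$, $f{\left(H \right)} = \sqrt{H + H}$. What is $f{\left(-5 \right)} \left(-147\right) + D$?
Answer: $- \frac{5}{468} - 147 i \sqrt{10} \approx -0.010684 - 464.85 i$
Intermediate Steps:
$f{\left(H \right)} = \sqrt{2} \sqrt{H}$ ($f{\left(H \right)} = \sqrt{2 H} = \sqrt{2} \sqrt{H}$)
$g{\left(v,W \right)} = \frac{2}{5}$ ($g{\left(v,W \right)} = - \frac{4}{-10 + 0} = - \frac{4}{-10} = \left(-4\right) \left(- \frac{1}{10}\right) = \frac{2}{5}$)
$R = -94$
$D = - \frac{5}{468}$ ($D = \frac{1}{-94 + \frac{2}{5}} = \frac{1}{- \frac{468}{5}} = - \frac{5}{468} \approx -0.010684$)
$f{\left(-5 \right)} \left(-147\right) + D = \sqrt{2} \sqrt{-5} \left(-147\right) - \frac{5}{468} = \sqrt{2} i \sqrt{5} \left(-147\right) - \frac{5}{468} = i \sqrt{10} \left(-147\right) - \frac{5}{468} = - 147 i \sqrt{10} - \frac{5}{468} = - \frac{5}{468} - 147 i \sqrt{10}$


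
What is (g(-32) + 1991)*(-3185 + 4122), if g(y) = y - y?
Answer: 1865567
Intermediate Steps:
g(y) = 0
(g(-32) + 1991)*(-3185 + 4122) = (0 + 1991)*(-3185 + 4122) = 1991*937 = 1865567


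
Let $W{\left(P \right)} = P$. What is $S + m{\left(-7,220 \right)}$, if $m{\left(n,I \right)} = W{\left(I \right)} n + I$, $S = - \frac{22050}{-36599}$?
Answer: $- \frac{48288630}{36599} \approx -1319.4$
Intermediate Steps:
$S = \frac{22050}{36599}$ ($S = \left(-22050\right) \left(- \frac{1}{36599}\right) = \frac{22050}{36599} \approx 0.60248$)
$m{\left(n,I \right)} = I + I n$ ($m{\left(n,I \right)} = I n + I = I + I n$)
$S + m{\left(-7,220 \right)} = \frac{22050}{36599} + 220 \left(1 - 7\right) = \frac{22050}{36599} + 220 \left(-6\right) = \frac{22050}{36599} - 1320 = - \frac{48288630}{36599}$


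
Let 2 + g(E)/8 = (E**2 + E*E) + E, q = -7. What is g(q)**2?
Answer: 506944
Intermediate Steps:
g(E) = -16 + 8*E + 16*E**2 (g(E) = -16 + 8*((E**2 + E*E) + E) = -16 + 8*((E**2 + E**2) + E) = -16 + 8*(2*E**2 + E) = -16 + 8*(E + 2*E**2) = -16 + (8*E + 16*E**2) = -16 + 8*E + 16*E**2)
g(q)**2 = (-16 + 8*(-7) + 16*(-7)**2)**2 = (-16 - 56 + 16*49)**2 = (-16 - 56 + 784)**2 = 712**2 = 506944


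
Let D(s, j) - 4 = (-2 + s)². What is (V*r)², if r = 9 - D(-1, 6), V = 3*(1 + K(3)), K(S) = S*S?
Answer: 14400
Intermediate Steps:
D(s, j) = 4 + (-2 + s)²
K(S) = S²
V = 30 (V = 3*(1 + 3²) = 3*(1 + 9) = 3*10 = 30)
r = -4 (r = 9 - (4 + (-2 - 1)²) = 9 - (4 + (-3)²) = 9 - (4 + 9) = 9 - 1*13 = 9 - 13 = -4)
(V*r)² = (30*(-4))² = (-120)² = 14400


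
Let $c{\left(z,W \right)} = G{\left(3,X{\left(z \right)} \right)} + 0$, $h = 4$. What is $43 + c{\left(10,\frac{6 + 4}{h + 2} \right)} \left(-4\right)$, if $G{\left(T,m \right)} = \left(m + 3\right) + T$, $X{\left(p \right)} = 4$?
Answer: $3$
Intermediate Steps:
$G{\left(T,m \right)} = 3 + T + m$ ($G{\left(T,m \right)} = \left(3 + m\right) + T = 3 + T + m$)
$c{\left(z,W \right)} = 10$ ($c{\left(z,W \right)} = \left(3 + 3 + 4\right) + 0 = 10 + 0 = 10$)
$43 + c{\left(10,\frac{6 + 4}{h + 2} \right)} \left(-4\right) = 43 + 10 \left(-4\right) = 43 - 40 = 3$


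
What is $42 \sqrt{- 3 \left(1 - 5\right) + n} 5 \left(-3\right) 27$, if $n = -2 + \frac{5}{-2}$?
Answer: $- 8505 \sqrt{30} \approx -46584.0$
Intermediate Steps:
$n = - \frac{9}{2}$ ($n = -2 + 5 \left(- \frac{1}{2}\right) = -2 - \frac{5}{2} = - \frac{9}{2} \approx -4.5$)
$42 \sqrt{- 3 \left(1 - 5\right) + n} 5 \left(-3\right) 27 = 42 \sqrt{- 3 \left(1 - 5\right) - \frac{9}{2}} \cdot 5 \left(-3\right) 27 = 42 \sqrt{\left(-3\right) \left(-4\right) - \frac{9}{2}} \cdot 5 \left(-3\right) 27 = 42 \sqrt{12 - \frac{9}{2}} \cdot 5 \left(-3\right) 27 = 42 \sqrt{\frac{15}{2}} \cdot 5 \left(-3\right) 27 = 42 \frac{\sqrt{30}}{2} \cdot 5 \left(-3\right) 27 = 42 \frac{5 \sqrt{30}}{2} \left(-3\right) 27 = 42 \left(- \frac{15 \sqrt{30}}{2}\right) 27 = - 315 \sqrt{30} \cdot 27 = - 8505 \sqrt{30}$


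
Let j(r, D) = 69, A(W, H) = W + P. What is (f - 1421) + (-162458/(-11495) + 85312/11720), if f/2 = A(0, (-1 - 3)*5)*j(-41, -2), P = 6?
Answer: -385025605/673607 ≈ -571.59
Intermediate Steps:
A(W, H) = 6 + W (A(W, H) = W + 6 = 6 + W)
f = 828 (f = 2*((6 + 0)*69) = 2*(6*69) = 2*414 = 828)
(f - 1421) + (-162458/(-11495) + 85312/11720) = (828 - 1421) + (-162458/(-11495) + 85312/11720) = -593 + (-162458*(-1/11495) + 85312*(1/11720)) = -593 + (162458/11495 + 10664/1465) = -593 + 14423346/673607 = -385025605/673607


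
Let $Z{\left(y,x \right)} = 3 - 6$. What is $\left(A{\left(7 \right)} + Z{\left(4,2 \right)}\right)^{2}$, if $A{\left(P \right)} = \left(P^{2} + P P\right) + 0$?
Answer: $9025$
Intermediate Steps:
$Z{\left(y,x \right)} = -3$ ($Z{\left(y,x \right)} = 3 - 6 = -3$)
$A{\left(P \right)} = 2 P^{2}$ ($A{\left(P \right)} = \left(P^{2} + P^{2}\right) + 0 = 2 P^{2} + 0 = 2 P^{2}$)
$\left(A{\left(7 \right)} + Z{\left(4,2 \right)}\right)^{2} = \left(2 \cdot 7^{2} - 3\right)^{2} = \left(2 \cdot 49 - 3\right)^{2} = \left(98 - 3\right)^{2} = 95^{2} = 9025$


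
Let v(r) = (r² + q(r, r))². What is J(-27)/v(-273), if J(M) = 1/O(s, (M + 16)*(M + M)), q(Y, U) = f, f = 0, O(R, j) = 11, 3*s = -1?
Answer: 1/61100290251 ≈ 1.6367e-11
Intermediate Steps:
s = -⅓ (s = (⅓)*(-1) = -⅓ ≈ -0.33333)
q(Y, U) = 0
J(M) = 1/11
v(r) = r⁴ (v(r) = (r² + 0)² = (r²)² = r⁴)
J(-27)/v(-273) = 1/(11*((-273)⁴)) = (1/11)/5554571841 = (1/11)*(1/5554571841) = 1/61100290251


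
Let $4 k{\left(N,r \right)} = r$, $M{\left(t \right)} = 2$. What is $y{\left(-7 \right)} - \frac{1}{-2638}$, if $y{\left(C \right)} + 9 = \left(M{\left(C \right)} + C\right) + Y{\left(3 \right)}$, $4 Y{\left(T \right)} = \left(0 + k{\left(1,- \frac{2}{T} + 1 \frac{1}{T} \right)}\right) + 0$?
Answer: $- \frac{887663}{63312} \approx -14.02$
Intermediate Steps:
$k{\left(N,r \right)} = \frac{r}{4}$
$Y{\left(T \right)} = - \frac{1}{16 T}$ ($Y{\left(T \right)} = \frac{\left(0 + \frac{- \frac{2}{T} + 1 \frac{1}{T}}{4}\right) + 0}{4} = \frac{\left(0 + \frac{- \frac{2}{T} + \frac{1}{T}}{4}\right) + 0}{4} = \frac{\left(0 + \frac{\left(-1\right) \frac{1}{T}}{4}\right) + 0}{4} = \frac{\left(0 - \frac{1}{4 T}\right) + 0}{4} = \frac{- \frac{1}{4 T} + 0}{4} = \frac{\left(- \frac{1}{4}\right) \frac{1}{T}}{4} = - \frac{1}{16 T}$)
$y{\left(C \right)} = - \frac{337}{48} + C$ ($y{\left(C \right)} = -9 - \left(-2 + \frac{1}{48} - C\right) = -9 + \left(\left(2 + C\right) - \frac{1}{48}\right) = -9 + \left(\frac{95}{48} + C\right) = - \frac{337}{48} + C$)
$y{\left(-7 \right)} - \frac{1}{-2638} = \left(- \frac{337}{48} - 7\right) - \frac{1}{-2638} = - \frac{673}{48} - - \frac{1}{2638} = - \frac{673}{48} + \frac{1}{2638} = - \frac{887663}{63312}$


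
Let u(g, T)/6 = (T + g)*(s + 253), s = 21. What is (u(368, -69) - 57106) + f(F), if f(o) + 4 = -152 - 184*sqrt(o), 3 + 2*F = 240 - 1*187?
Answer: 433374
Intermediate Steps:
u(g, T) = 1644*T + 1644*g (u(g, T) = 6*((T + g)*(21 + 253)) = 6*((T + g)*274) = 6*(274*T + 274*g) = 1644*T + 1644*g)
F = 25 (F = -3/2 + (240 - 1*187)/2 = -3/2 + (240 - 187)/2 = -3/2 + (1/2)*53 = -3/2 + 53/2 = 25)
f(o) = -156 - 184*sqrt(o) (f(o) = -4 + (-152 - 184*sqrt(o)) = -156 - 184*sqrt(o))
(u(368, -69) - 57106) + f(F) = ((1644*(-69) + 1644*368) - 57106) + (-156 - 184*sqrt(25)) = ((-113436 + 604992) - 57106) + (-156 - 184*5) = (491556 - 57106) + (-156 - 920) = 434450 - 1076 = 433374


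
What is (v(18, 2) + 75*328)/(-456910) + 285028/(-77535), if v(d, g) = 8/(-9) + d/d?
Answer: -8809300873/2361767790 ≈ -3.7300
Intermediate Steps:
v(d, g) = ⅑ (v(d, g) = 8*(-⅑) + 1 = -8/9 + 1 = ⅑)
(v(18, 2) + 75*328)/(-456910) + 285028/(-77535) = (⅑ + 75*328)/(-456910) + 285028/(-77535) = (⅑ + 24600)*(-1/456910) + 285028*(-1/77535) = (221401/9)*(-1/456910) - 285028/77535 = -221401/4112190 - 285028/77535 = -8809300873/2361767790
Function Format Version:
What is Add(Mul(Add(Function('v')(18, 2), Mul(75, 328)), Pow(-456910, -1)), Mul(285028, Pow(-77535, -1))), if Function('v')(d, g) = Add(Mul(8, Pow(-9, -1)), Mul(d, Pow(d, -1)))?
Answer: Rational(-8809300873, 2361767790) ≈ -3.7300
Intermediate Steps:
Function('v')(d, g) = Rational(1, 9) (Function('v')(d, g) = Add(Mul(8, Rational(-1, 9)), 1) = Add(Rational(-8, 9), 1) = Rational(1, 9))
Add(Mul(Add(Function('v')(18, 2), Mul(75, 328)), Pow(-456910, -1)), Mul(285028, Pow(-77535, -1))) = Add(Mul(Add(Rational(1, 9), Mul(75, 328)), Pow(-456910, -1)), Mul(285028, Pow(-77535, -1))) = Add(Mul(Add(Rational(1, 9), 24600), Rational(-1, 456910)), Mul(285028, Rational(-1, 77535))) = Add(Mul(Rational(221401, 9), Rational(-1, 456910)), Rational(-285028, 77535)) = Add(Rational(-221401, 4112190), Rational(-285028, 77535)) = Rational(-8809300873, 2361767790)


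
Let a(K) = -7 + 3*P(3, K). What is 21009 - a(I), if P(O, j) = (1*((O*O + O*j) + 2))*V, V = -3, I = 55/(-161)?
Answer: 3398030/161 ≈ 21106.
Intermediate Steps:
I = -55/161 (I = 55*(-1/161) = -55/161 ≈ -0.34161)
P(O, j) = -6 - 3*O² - 3*O*j (P(O, j) = (1*((O*O + O*j) + 2))*(-3) = (1*((O² + O*j) + 2))*(-3) = (1*(2 + O² + O*j))*(-3) = (2 + O² + O*j)*(-3) = -6 - 3*O² - 3*O*j)
a(K) = -106 - 27*K (a(K) = -7 + 3*(-6 - 3*3² - 3*3*K) = -7 + 3*(-6 - 3*9 - 9*K) = -7 + 3*(-6 - 27 - 9*K) = -7 + 3*(-33 - 9*K) = -7 + (-99 - 27*K) = -106 - 27*K)
21009 - a(I) = 21009 - (-106 - 27*(-55/161)) = 21009 - (-106 + 1485/161) = 21009 - 1*(-15581/161) = 21009 + 15581/161 = 3398030/161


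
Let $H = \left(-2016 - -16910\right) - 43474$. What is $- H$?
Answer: $28580$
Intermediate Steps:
$H = -28580$ ($H = \left(-2016 + 16910\right) - 43474 = 14894 - 43474 = -28580$)
$- H = \left(-1\right) \left(-28580\right) = 28580$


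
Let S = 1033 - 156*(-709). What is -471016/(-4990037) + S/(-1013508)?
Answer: -130432531/8277319836 ≈ -0.015758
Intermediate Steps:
S = 111637 (S = 1033 + 110604 = 111637)
-471016/(-4990037) + S/(-1013508) = -471016/(-4990037) + 111637/(-1013508) = -471016*(-1/4990037) + 111637*(-1/1013508) = 36232/383849 - 111637/1013508 = -130432531/8277319836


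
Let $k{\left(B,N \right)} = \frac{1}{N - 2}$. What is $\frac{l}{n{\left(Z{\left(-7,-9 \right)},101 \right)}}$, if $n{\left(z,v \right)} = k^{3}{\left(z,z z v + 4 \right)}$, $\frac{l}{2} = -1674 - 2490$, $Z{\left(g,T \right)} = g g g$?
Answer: $-13972360341893114015097528$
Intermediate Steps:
$k{\left(B,N \right)} = \frac{1}{-2 + N}$
$Z{\left(g,T \right)} = g^{3}$ ($Z{\left(g,T \right)} = g^{2} g = g^{3}$)
$l = -8328$ ($l = 2 \left(-1674 - 2490\right) = 2 \left(-4164\right) = -8328$)
$n{\left(z,v \right)} = \frac{1}{\left(2 + v z^{2}\right)^{3}}$ ($n{\left(z,v \right)} = \left(\frac{1}{-2 + \left(z z v + 4\right)}\right)^{3} = \left(\frac{1}{-2 + \left(z^{2} v + 4\right)}\right)^{3} = \left(\frac{1}{-2 + \left(v z^{2} + 4\right)}\right)^{3} = \left(\frac{1}{-2 + \left(4 + v z^{2}\right)}\right)^{3} = \left(\frac{1}{2 + v z^{2}}\right)^{3} = \frac{1}{\left(2 + v z^{2}\right)^{3}}$)
$\frac{l}{n{\left(Z{\left(-7,-9 \right)},101 \right)}} = - \frac{8328}{\frac{1}{\left(2 + 101 \left(\left(-7\right)^{3}\right)^{2}\right)^{3}}} = - \frac{8328}{\frac{1}{\left(2 + 101 \left(-343\right)^{2}\right)^{3}}} = - \frac{8328}{\frac{1}{\left(2 + 101 \cdot 117649\right)^{3}}} = - \frac{8328}{\frac{1}{\left(2 + 11882549\right)^{3}}} = - \frac{8328}{\frac{1}{1677757005510700530151}} = - 8328 \frac{1}{\frac{1}{1677757005510700530151}} = \left(-8328\right) 1677757005510700530151 = -13972360341893114015097528$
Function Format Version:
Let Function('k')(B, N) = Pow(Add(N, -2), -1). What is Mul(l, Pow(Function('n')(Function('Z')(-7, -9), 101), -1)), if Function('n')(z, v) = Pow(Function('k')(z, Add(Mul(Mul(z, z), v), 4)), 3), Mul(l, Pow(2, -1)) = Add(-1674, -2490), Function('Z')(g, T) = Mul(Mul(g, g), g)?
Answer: -13972360341893114015097528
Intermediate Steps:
Function('k')(B, N) = Pow(Add(-2, N), -1)
Function('Z')(g, T) = Pow(g, 3) (Function('Z')(g, T) = Mul(Pow(g, 2), g) = Pow(g, 3))
l = -8328 (l = Mul(2, Add(-1674, -2490)) = Mul(2, -4164) = -8328)
Function('n')(z, v) = Pow(Add(2, Mul(v, Pow(z, 2))), -3) (Function('n')(z, v) = Pow(Pow(Add(-2, Add(Mul(Mul(z, z), v), 4)), -1), 3) = Pow(Pow(Add(-2, Add(Mul(Pow(z, 2), v), 4)), -1), 3) = Pow(Pow(Add(-2, Add(Mul(v, Pow(z, 2)), 4)), -1), 3) = Pow(Pow(Add(-2, Add(4, Mul(v, Pow(z, 2)))), -1), 3) = Pow(Pow(Add(2, Mul(v, Pow(z, 2))), -1), 3) = Pow(Add(2, Mul(v, Pow(z, 2))), -3))
Mul(l, Pow(Function('n')(Function('Z')(-7, -9), 101), -1)) = Mul(-8328, Pow(Pow(Add(2, Mul(101, Pow(Pow(-7, 3), 2))), -3), -1)) = Mul(-8328, Pow(Pow(Add(2, Mul(101, Pow(-343, 2))), -3), -1)) = Mul(-8328, Pow(Pow(Add(2, Mul(101, 117649)), -3), -1)) = Mul(-8328, Pow(Pow(Add(2, 11882549), -3), -1)) = Mul(-8328, Pow(Pow(11882551, -3), -1)) = Mul(-8328, Pow(Rational(1, 1677757005510700530151), -1)) = Mul(-8328, 1677757005510700530151) = -13972360341893114015097528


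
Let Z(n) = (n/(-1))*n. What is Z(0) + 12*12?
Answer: 144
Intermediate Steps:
Z(n) = -n**2 (Z(n) = (n*(-1))*n = (-n)*n = -n**2)
Z(0) + 12*12 = -1*0**2 + 12*12 = -1*0 + 144 = 0 + 144 = 144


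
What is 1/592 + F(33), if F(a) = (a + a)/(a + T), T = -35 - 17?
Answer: -39053/11248 ≈ -3.4720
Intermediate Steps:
T = -52
F(a) = 2*a/(-52 + a) (F(a) = (a + a)/(a - 52) = (2*a)/(-52 + a) = 2*a/(-52 + a))
1/592 + F(33) = 1/592 + 2*33/(-52 + 33) = 1/592 + 2*33/(-19) = 1/592 + 2*33*(-1/19) = 1/592 - 66/19 = -39053/11248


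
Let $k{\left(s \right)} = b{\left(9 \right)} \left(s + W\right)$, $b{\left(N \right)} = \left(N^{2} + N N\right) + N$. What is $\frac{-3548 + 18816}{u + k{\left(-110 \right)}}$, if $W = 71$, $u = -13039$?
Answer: $- \frac{3817}{4927} \approx -0.77471$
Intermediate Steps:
$b{\left(N \right)} = N + 2 N^{2}$ ($b{\left(N \right)} = \left(N^{2} + N^{2}\right) + N = 2 N^{2} + N = N + 2 N^{2}$)
$k{\left(s \right)} = 12141 + 171 s$ ($k{\left(s \right)} = 9 \left(1 + 2 \cdot 9\right) \left(s + 71\right) = 9 \left(1 + 18\right) \left(71 + s\right) = 9 \cdot 19 \left(71 + s\right) = 171 \left(71 + s\right) = 12141 + 171 s$)
$\frac{-3548 + 18816}{u + k{\left(-110 \right)}} = \frac{-3548 + 18816}{-13039 + \left(12141 + 171 \left(-110\right)\right)} = \frac{15268}{-13039 + \left(12141 - 18810\right)} = \frac{15268}{-13039 - 6669} = \frac{15268}{-19708} = 15268 \left(- \frac{1}{19708}\right) = - \frac{3817}{4927}$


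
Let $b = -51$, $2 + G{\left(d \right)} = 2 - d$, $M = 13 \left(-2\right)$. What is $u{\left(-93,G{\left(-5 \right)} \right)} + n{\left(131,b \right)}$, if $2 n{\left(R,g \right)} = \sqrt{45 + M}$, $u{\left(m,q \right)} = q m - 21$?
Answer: $-486 + \frac{\sqrt{19}}{2} \approx -483.82$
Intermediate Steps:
$M = -26$
$G{\left(d \right)} = - d$ ($G{\left(d \right)} = -2 - \left(-2 + d\right) = - d$)
$u{\left(m,q \right)} = -21 + m q$ ($u{\left(m,q \right)} = m q - 21 = -21 + m q$)
$n{\left(R,g \right)} = \frac{\sqrt{19}}{2}$ ($n{\left(R,g \right)} = \frac{\sqrt{45 - 26}}{2} = \frac{\sqrt{19}}{2}$)
$u{\left(-93,G{\left(-5 \right)} \right)} + n{\left(131,b \right)} = \left(-21 - 93 \left(\left(-1\right) \left(-5\right)\right)\right) + \frac{\sqrt{19}}{2} = \left(-21 - 465\right) + \frac{\sqrt{19}}{2} = -486 + \frac{\sqrt{19}}{2}$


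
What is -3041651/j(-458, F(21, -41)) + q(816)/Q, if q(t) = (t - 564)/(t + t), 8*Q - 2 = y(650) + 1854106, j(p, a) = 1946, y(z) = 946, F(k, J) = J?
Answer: -23980314119938/15342224107 ≈ -1563.0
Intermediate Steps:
Q = 927527/4 (Q = ¼ + (946 + 1854106)/8 = ¼ + (⅛)*1855052 = ¼ + 463763/2 = 927527/4 ≈ 2.3188e+5)
q(t) = (-564 + t)/(2*t) (q(t) = (-564 + t)/((2*t)) = (-564 + t)*(1/(2*t)) = (-564 + t)/(2*t))
-3041651/j(-458, F(21, -41)) + q(816)/Q = -3041651/1946 + ((½)*(-564 + 816)/816)/(927527/4) = -3041651*1/1946 + ((½)*(1/816)*252)*(4/927527) = -3041651/1946 + (21/136)*(4/927527) = -3041651/1946 + 21/31535918 = -23980314119938/15342224107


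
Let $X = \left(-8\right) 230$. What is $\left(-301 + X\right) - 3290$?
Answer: $-5431$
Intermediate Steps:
$X = -1840$
$\left(-301 + X\right) - 3290 = \left(-301 - 1840\right) - 3290 = -2141 - 3290 = -5431$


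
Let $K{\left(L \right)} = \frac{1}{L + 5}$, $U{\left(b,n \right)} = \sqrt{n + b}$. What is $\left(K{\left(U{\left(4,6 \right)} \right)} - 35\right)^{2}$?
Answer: $\frac{54082}{45} + \frac{208 \sqrt{10}}{45} \approx 1216.4$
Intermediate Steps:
$U{\left(b,n \right)} = \sqrt{b + n}$
$K{\left(L \right)} = \frac{1}{5 + L}$
$\left(K{\left(U{\left(4,6 \right)} \right)} - 35\right)^{2} = \left(\frac{1}{5 + \sqrt{4 + 6}} - 35\right)^{2} = \left(\frac{1}{5 + \sqrt{10}} - 35\right)^{2} = \left(-35 + \frac{1}{5 + \sqrt{10}}\right)^{2}$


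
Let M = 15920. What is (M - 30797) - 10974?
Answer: -25851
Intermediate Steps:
(M - 30797) - 10974 = (15920 - 30797) - 10974 = -14877 - 10974 = -25851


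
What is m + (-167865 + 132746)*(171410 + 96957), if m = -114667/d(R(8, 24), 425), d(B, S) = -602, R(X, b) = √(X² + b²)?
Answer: -810531121497/86 ≈ -9.4248e+9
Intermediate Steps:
m = 16381/86 (m = -114667/(-602) = -114667*(-1/602) = 16381/86 ≈ 190.48)
m + (-167865 + 132746)*(171410 + 96957) = 16381/86 + (-167865 + 132746)*(171410 + 96957) = 16381/86 - 35119*268367 = 16381/86 - 9424780673 = -810531121497/86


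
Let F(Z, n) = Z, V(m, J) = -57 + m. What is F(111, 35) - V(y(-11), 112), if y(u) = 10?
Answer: 158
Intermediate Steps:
F(111, 35) - V(y(-11), 112) = 111 - (-57 + 10) = 111 - 1*(-47) = 111 + 47 = 158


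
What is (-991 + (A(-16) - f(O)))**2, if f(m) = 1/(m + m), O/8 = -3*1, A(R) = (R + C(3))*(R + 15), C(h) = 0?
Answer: 2190146401/2304 ≈ 9.5058e+5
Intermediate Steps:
A(R) = R*(15 + R) (A(R) = (R + 0)*(R + 15) = R*(15 + R))
O = -24 (O = 8*(-3*1) = 8*(-3) = -24)
f(m) = 1/(2*m)
(-991 + (A(-16) - f(O)))**2 = (-991 + (-16*(15 - 16) - 1/(2*(-24))))**2 = (-991 + (-16*(-1) - (-1)/(2*24)))**2 = (-991 + (16 - 1*(-1/48)))**2 = (-991 + (16 + 1/48))**2 = (-991 + 769/48)**2 = (-46799/48)**2 = 2190146401/2304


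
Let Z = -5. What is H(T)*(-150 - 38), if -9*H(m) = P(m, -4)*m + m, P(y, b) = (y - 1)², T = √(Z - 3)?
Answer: 3008/9 - 752*I*√2/3 ≈ 334.22 - 354.5*I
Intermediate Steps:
T = 2*I*√2 (T = √(-5 - 3) = √(-8) = 2*I*√2 ≈ 2.8284*I)
P(y, b) = (-1 + y)²
H(m) = -m/9 - m*(-1 + m)²/9 (H(m) = -((-1 + m)²*m + m)/9 = -(m*(-1 + m)² + m)/9 = -(m + m*(-1 + m)²)/9 = -m/9 - m*(-1 + m)²/9)
H(T)*(-150 - 38) = (-2*I*√2*(1 + (-1 + 2*I*√2)²)/9)*(-150 - 38) = -2*I*√2*(1 + (-1 + 2*I*√2)²)/9*(-188) = 376*I*√2*(1 + (-1 + 2*I*√2)²)/9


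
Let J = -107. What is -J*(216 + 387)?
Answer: 64521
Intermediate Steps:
-J*(216 + 387) = -(-107)*(216 + 387) = -(-107)*603 = -1*(-64521) = 64521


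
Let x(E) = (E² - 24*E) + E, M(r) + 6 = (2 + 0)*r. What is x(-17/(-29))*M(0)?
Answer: 66300/841 ≈ 78.835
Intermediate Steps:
M(r) = -6 + 2*r (M(r) = -6 + (2 + 0)*r = -6 + 2*r)
x(E) = E² - 23*E
x(-17/(-29))*M(0) = ((-17/(-29))*(-23 - 17/(-29)))*(-6 + 2*0) = ((-17*(-1/29))*(-23 - 17*(-1/29)))*(-6 + 0) = (17*(-23 + 17/29)/29)*(-6) = ((17/29)*(-650/29))*(-6) = -11050/841*(-6) = 66300/841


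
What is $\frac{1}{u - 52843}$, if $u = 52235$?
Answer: $- \frac{1}{608} \approx -0.0016447$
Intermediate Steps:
$\frac{1}{u - 52843} = \frac{1}{52235 - 52843} = \frac{1}{-608} = - \frac{1}{608}$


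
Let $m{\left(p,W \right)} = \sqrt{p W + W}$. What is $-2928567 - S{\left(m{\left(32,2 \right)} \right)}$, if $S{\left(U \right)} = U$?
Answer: $-2928567 - \sqrt{66} \approx -2.9286 \cdot 10^{6}$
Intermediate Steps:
$m{\left(p,W \right)} = \sqrt{W + W p}$ ($m{\left(p,W \right)} = \sqrt{W p + W} = \sqrt{W + W p}$)
$-2928567 - S{\left(m{\left(32,2 \right)} \right)} = -2928567 - \sqrt{2 \left(1 + 32\right)} = -2928567 - \sqrt{2 \cdot 33} = -2928567 - \sqrt{66}$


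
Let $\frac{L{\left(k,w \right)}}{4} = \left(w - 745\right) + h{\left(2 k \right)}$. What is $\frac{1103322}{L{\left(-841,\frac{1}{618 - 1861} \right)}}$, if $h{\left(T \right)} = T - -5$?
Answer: $- \frac{685714623}{6021094} \approx -113.89$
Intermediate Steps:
$h{\left(T \right)} = 5 + T$ ($h{\left(T \right)} = T + 5 = 5 + T$)
$L{\left(k,w \right)} = -2960 + 4 w + 8 k$ ($L{\left(k,w \right)} = 4 \left(\left(w - 745\right) + \left(5 + 2 k\right)\right) = 4 \left(\left(-745 + w\right) + \left(5 + 2 k\right)\right) = 4 \left(-740 + w + 2 k\right) = -2960 + 4 w + 8 k$)
$\frac{1103322}{L{\left(-841,\frac{1}{618 - 1861} \right)}} = \frac{1103322}{-2960 + \frac{4}{618 - 1861} + 8 \left(-841\right)} = \frac{1103322}{-2960 + \frac{4}{-1243} - 6728} = \frac{1103322}{-2960 + 4 \left(- \frac{1}{1243}\right) - 6728} = \frac{1103322}{-2960 - \frac{4}{1243} - 6728} = \frac{1103322}{- \frac{12042188}{1243}} = 1103322 \left(- \frac{1243}{12042188}\right) = - \frac{685714623}{6021094}$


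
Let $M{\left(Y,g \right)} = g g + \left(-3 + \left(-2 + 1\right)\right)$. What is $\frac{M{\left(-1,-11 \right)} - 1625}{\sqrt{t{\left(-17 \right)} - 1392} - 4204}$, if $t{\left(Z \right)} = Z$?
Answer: $\frac{6339632}{17675025} + \frac{1508 i \sqrt{1409}}{17675025} \approx 0.35868 + 0.0032026 i$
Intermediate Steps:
$M{\left(Y,g \right)} = -4 + g^{2}$ ($M{\left(Y,g \right)} = g^{2} - 4 = -4 + g^{2}$)
$\frac{M{\left(-1,-11 \right)} - 1625}{\sqrt{t{\left(-17 \right)} - 1392} - 4204} = \frac{\left(-4 + \left(-11\right)^{2}\right) - 1625}{\sqrt{-17 - 1392} - 4204} = \frac{\left(-4 + 121\right) - 1625}{\sqrt{-1409} - 4204} = \frac{117 - 1625}{i \sqrt{1409} - 4204} = - \frac{1508}{-4204 + i \sqrt{1409}}$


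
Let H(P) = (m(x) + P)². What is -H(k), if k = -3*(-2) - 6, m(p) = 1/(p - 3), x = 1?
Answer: -¼ ≈ -0.25000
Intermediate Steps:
m(p) = 1/(-3 + p)
k = 0 (k = 6 - 6 = 0)
H(P) = (-½ + P)² (H(P) = (1/(-3 + 1) + P)² = (1/(-2) + P)² = (-½ + P)²)
-H(k) = -(-1 + 2*0)²/4 = -(-1 + 0)²/4 = -(-1)²/4 = -1/4 = -1*¼ = -¼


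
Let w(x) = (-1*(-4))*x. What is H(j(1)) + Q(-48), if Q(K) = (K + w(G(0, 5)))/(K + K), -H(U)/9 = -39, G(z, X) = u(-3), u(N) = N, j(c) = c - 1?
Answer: 2813/8 ≈ 351.63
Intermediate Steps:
j(c) = -1 + c
G(z, X) = -3
w(x) = 4*x
H(U) = 351 (H(U) = -9*(-39) = 351)
Q(K) = (-12 + K)/(2*K) (Q(K) = (K + 4*(-3))/(K + K) = (K - 12)/((2*K)) = (-12 + K)*(1/(2*K)) = (-12 + K)/(2*K))
H(j(1)) + Q(-48) = 351 + (½)*(-12 - 48)/(-48) = 351 + (½)*(-1/48)*(-60) = 351 + 5/8 = 2813/8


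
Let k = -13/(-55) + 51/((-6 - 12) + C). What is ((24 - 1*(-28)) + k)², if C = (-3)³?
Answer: 71098624/27225 ≈ 2611.5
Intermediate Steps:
C = -27
k = -148/165 (k = -13/(-55) + 51/((-6 - 12) - 27) = -13*(-1/55) + 51/(-18 - 27) = 13/55 + 51/(-45) = 13/55 + 51*(-1/45) = 13/55 - 17/15 = -148/165 ≈ -0.89697)
((24 - 1*(-28)) + k)² = ((24 - 1*(-28)) - 148/165)² = ((24 + 28) - 148/165)² = (52 - 148/165)² = (8432/165)² = 71098624/27225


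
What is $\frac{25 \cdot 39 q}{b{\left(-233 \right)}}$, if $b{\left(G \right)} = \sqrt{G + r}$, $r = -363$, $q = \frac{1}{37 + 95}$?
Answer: $- \frac{325 i \sqrt{149}}{13112} \approx - 0.30256 i$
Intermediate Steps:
$q = \frac{1}{132} \approx 0.0075758$
$b{\left(G \right)} = \sqrt{-363 + G}$ ($b{\left(G \right)} = \sqrt{G - 363} = \sqrt{-363 + G}$)
$\frac{25 \cdot 39 q}{b{\left(-233 \right)}} = \frac{25 \cdot 39 \cdot \frac{1}{132}}{\sqrt{-363 - 233}} = \frac{975 \cdot \frac{1}{132}}{\sqrt{-596}} = \frac{325}{44 \cdot 2 i \sqrt{149}} = \frac{325 \left(- \frac{i \sqrt{149}}{298}\right)}{44} = - \frac{325 i \sqrt{149}}{13112}$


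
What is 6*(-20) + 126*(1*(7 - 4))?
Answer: 258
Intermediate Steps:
6*(-20) + 126*(1*(7 - 4)) = -120 + 126*(1*3) = -120 + 126*3 = -120 + 378 = 258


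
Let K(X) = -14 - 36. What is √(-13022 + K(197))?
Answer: 4*I*√817 ≈ 114.33*I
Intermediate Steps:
K(X) = -50
√(-13022 + K(197)) = √(-13022 - 50) = √(-13072) = 4*I*√817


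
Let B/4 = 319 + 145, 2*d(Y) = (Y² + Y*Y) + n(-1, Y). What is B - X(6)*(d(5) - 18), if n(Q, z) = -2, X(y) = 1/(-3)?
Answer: 1858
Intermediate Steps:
X(y) = -⅓
d(Y) = -1 + Y² (d(Y) = ((Y² + Y*Y) - 2)/2 = ((Y² + Y²) - 2)/2 = (2*Y² - 2)/2 = (-2 + 2*Y²)/2 = -1 + Y²)
B = 1856 (B = 4*(319 + 145) = 4*464 = 1856)
B - X(6)*(d(5) - 18) = 1856 - (-1)*((-1 + 5²) - 18)/3 = 1856 - (-1)*((-1 + 25) - 18)/3 = 1856 - (-1)*(24 - 18)/3 = 1856 - (-1)*6/3 = 1856 - 1*(-2) = 1856 + 2 = 1858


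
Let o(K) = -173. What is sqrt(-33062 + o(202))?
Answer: 17*I*sqrt(115) ≈ 182.3*I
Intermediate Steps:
sqrt(-33062 + o(202)) = sqrt(-33062 - 173) = sqrt(-33235) = 17*I*sqrt(115)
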